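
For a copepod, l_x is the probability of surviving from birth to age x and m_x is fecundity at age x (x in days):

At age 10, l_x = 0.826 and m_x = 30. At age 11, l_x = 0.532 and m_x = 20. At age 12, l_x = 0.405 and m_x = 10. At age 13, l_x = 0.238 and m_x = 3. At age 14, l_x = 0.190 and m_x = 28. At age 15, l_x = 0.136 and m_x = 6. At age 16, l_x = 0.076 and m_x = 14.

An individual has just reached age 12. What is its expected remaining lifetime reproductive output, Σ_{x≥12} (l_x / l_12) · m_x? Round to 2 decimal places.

l_12 = 0.405. Conditional survival from age 12 to x is l_x / l_12.
  x=12: (0.405/0.405) × 10 = 10.0000
  x=13: (0.238/0.405) × 3 = 1.7630
  x=14: (0.190/0.405) × 28 = 13.1358
  x=15: (0.136/0.405) × 6 = 2.0148
  x=16: (0.076/0.405) × 14 = 2.6272
Sum = 10.0000 + 1.7630 + 13.1358 + 2.0148 + 2.6272 = 29.5407

29.54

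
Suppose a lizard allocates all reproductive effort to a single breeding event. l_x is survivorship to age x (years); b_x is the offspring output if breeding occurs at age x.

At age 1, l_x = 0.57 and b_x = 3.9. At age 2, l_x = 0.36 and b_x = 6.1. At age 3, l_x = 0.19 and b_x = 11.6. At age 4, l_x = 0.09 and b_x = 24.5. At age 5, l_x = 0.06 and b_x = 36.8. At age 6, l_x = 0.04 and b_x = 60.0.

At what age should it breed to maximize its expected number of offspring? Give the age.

6

Expected offspring if breeding at age x = l_x × b_x:
  age 1: 0.57 × 3.9 = 2.223
  age 2: 0.36 × 6.1 = 2.196
  age 3: 0.19 × 11.6 = 2.204
  age 4: 0.09 × 24.5 = 2.205
  age 5: 0.06 × 36.8 = 2.208
  age 6: 0.04 × 60.0 = 2.400
Maximum at age 6 (2.400).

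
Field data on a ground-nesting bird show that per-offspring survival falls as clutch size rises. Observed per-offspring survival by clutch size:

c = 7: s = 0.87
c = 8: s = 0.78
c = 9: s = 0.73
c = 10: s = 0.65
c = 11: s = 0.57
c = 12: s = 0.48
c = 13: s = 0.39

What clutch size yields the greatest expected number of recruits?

9

Expected recruits = c × s(c):
  c=7: 7 × 0.87 = 6.090
  c=8: 8 × 0.78 = 6.240
  c=9: 9 × 0.73 = 6.570
  c=10: 10 × 0.65 = 6.500
  c=11: 11 × 0.57 = 6.270
  c=12: 12 × 0.48 = 5.760
  c=13: 13 × 0.39 = 5.070
Maximum at c = 9 (6.570 recruits).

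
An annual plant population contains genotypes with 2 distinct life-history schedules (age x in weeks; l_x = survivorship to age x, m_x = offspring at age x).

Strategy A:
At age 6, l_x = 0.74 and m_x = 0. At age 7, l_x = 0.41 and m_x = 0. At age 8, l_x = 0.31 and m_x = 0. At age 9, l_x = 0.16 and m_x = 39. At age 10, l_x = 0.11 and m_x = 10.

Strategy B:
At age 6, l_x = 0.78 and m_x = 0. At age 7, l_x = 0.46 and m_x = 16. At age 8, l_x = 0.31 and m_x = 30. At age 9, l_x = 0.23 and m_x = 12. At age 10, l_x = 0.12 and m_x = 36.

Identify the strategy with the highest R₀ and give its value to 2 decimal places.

Strategy A: R₀ = 0.74×0 + 0.41×0 + 0.31×0 + 0.16×39 + 0.11×10 = 7.3400
Strategy B: R₀ = 0.78×0 + 0.46×16 + 0.31×30 + 0.23×12 + 0.12×36 = 23.7400
Highest R₀: strategy B with 23.7400.

23.74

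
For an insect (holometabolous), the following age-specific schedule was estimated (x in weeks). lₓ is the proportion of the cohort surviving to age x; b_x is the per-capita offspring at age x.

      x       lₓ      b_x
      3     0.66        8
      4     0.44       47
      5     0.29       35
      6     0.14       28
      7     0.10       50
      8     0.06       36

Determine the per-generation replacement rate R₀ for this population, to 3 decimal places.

47.190

R₀ = Σ lₓ b_x:
  age 3: 0.66 × 8 = 5.2800
  age 4: 0.44 × 47 = 20.6800
  age 5: 0.29 × 35 = 10.1500
  age 6: 0.14 × 28 = 3.9200
  age 7: 0.10 × 50 = 5.0000
  age 8: 0.06 × 36 = 2.1600
R₀ = 5.2800 + 20.6800 + 10.1500 + 3.9200 + 5.0000 + 2.1600 = 47.1900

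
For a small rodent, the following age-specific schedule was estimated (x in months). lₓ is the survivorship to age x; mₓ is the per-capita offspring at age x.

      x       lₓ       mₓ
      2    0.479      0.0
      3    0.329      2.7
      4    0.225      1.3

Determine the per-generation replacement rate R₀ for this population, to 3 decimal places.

1.181

R₀ = Σ lₓ mₓ:
  age 2: 0.479 × 0.0 = 0.0000
  age 3: 0.329 × 2.7 = 0.8883
  age 4: 0.225 × 1.3 = 0.2925
R₀ = 0.0000 + 0.8883 + 0.2925 = 1.1808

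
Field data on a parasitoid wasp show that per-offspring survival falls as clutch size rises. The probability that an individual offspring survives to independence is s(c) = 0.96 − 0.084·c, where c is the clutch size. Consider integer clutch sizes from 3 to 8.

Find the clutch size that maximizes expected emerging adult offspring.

6

Expected emerging adult offspring = c × s(c):
  c=3: 3 × 0.708 = 2.124
  c=4: 4 × 0.624 = 2.496
  c=5: 5 × 0.540 = 2.700
  c=6: 6 × 0.456 = 2.736
  c=7: 7 × 0.372 = 2.604
  c=8: 8 × 0.288 = 2.304
Maximum at c = 6 (2.736 emerging adult offspring).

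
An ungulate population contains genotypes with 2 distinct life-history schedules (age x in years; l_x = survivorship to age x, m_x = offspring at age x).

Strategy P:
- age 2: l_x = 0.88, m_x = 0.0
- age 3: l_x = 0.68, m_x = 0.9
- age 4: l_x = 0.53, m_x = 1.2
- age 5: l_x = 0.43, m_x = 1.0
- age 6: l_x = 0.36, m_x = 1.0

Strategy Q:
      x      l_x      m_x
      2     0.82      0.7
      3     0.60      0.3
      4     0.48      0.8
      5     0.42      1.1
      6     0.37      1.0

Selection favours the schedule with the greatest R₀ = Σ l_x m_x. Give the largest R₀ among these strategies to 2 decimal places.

Strategy P: R₀ = 0.88×0.0 + 0.68×0.9 + 0.53×1.2 + 0.43×1.0 + 0.36×1.0 = 2.0380
Strategy Q: R₀ = 0.82×0.7 + 0.60×0.3 + 0.48×0.8 + 0.42×1.1 + 0.37×1.0 = 1.9700
Highest R₀: strategy P with 2.0380.

2.04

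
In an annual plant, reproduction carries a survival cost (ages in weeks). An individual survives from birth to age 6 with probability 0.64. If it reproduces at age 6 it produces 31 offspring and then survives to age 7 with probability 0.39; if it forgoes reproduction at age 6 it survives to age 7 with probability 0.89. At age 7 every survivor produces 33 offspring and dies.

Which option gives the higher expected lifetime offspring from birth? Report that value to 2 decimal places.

breed at age 6: R₀ = 0.64 × (31 + 0.39 × 33) = 0.64 × 43.8700 = 28.0768
delay to age 7: R₀ = 0.64 × (0.89 × 33) = 0.64 × 29.3700 = 18.7968
Higher: breed at age 6 (28.0768).

28.08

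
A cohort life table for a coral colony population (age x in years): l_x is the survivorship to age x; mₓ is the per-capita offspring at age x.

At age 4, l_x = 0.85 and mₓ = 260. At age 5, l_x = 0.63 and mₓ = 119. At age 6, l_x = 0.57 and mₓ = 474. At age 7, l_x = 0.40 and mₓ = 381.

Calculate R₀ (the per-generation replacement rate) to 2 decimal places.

R₀ = Σ l_x mₓ:
  age 4: 0.85 × 260 = 221.0000
  age 5: 0.63 × 119 = 74.9700
  age 6: 0.57 × 474 = 270.1800
  age 7: 0.40 × 381 = 152.4000
R₀ = 221.0000 + 74.9700 + 270.1800 + 152.4000 = 718.5500

718.55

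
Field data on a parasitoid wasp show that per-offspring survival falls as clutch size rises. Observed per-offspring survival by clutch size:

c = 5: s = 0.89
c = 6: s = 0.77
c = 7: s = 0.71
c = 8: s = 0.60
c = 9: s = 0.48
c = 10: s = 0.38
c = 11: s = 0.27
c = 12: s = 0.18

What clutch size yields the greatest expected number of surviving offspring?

7

Expected surviving offspring = c × s(c):
  c=5: 5 × 0.89 = 4.450
  c=6: 6 × 0.77 = 4.620
  c=7: 7 × 0.71 = 4.970
  c=8: 8 × 0.60 = 4.800
  c=9: 9 × 0.48 = 4.320
  c=10: 10 × 0.38 = 3.800
  c=11: 11 × 0.27 = 2.970
  c=12: 12 × 0.18 = 2.160
Maximum at c = 7 (4.970 surviving offspring).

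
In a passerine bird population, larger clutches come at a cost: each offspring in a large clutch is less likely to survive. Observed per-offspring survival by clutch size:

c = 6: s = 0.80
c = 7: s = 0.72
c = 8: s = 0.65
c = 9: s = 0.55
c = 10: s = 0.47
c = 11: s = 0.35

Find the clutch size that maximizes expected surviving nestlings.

Expected surviving nestlings = c × s(c):
  c=6: 6 × 0.80 = 4.800
  c=7: 7 × 0.72 = 5.040
  c=8: 8 × 0.65 = 5.200
  c=9: 9 × 0.55 = 4.950
  c=10: 10 × 0.47 = 4.700
  c=11: 11 × 0.35 = 3.850
Maximum at c = 8 (5.200 surviving nestlings).

8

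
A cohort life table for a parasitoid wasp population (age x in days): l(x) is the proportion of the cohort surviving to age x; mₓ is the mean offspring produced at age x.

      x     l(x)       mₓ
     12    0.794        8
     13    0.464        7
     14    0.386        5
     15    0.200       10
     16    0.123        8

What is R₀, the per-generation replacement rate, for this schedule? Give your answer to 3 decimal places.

14.514

R₀ = Σ l(x) mₓ:
  age 12: 0.794 × 8 = 6.3520
  age 13: 0.464 × 7 = 3.2480
  age 14: 0.386 × 5 = 1.9300
  age 15: 0.200 × 10 = 2.0000
  age 16: 0.123 × 8 = 0.9840
R₀ = 6.3520 + 3.2480 + 1.9300 + 2.0000 + 0.9840 = 14.5140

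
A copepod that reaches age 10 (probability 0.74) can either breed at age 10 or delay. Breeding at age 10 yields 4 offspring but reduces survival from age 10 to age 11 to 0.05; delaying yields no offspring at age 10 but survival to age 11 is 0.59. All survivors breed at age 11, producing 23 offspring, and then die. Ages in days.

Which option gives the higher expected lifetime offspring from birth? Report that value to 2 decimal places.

breed at age 10: R₀ = 0.74 × (4 + 0.05 × 23) = 0.74 × 5.1500 = 3.8110
delay to age 11: R₀ = 0.74 × (0.59 × 23) = 0.74 × 13.5700 = 10.0418
Higher: delay to age 11 (10.0418).

10.04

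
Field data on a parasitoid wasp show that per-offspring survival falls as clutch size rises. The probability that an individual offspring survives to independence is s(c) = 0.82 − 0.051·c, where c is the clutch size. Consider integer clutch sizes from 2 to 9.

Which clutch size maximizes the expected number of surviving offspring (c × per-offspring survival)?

8

Expected surviving offspring = c × s(c):
  c=2: 2 × 0.718 = 1.436
  c=3: 3 × 0.667 = 2.001
  c=4: 4 × 0.616 = 2.464
  c=5: 5 × 0.565 = 2.825
  c=6: 6 × 0.514 = 3.084
  c=7: 7 × 0.463 = 3.241
  c=8: 8 × 0.412 = 3.296
  c=9: 9 × 0.361 = 3.249
Maximum at c = 8 (3.296 surviving offspring).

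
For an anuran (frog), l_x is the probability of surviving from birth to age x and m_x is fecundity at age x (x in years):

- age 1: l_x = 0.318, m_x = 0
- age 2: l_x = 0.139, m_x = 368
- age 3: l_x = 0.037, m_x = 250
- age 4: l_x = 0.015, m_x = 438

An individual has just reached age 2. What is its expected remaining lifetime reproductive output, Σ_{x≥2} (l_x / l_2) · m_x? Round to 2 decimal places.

481.81

l_2 = 0.139. Conditional survival from age 2 to x is l_x / l_2.
  x=2: (0.139/0.139) × 368 = 368.0000
  x=3: (0.037/0.139) × 250 = 66.5468
  x=4: (0.015/0.139) × 438 = 47.2662
Sum = 368.0000 + 66.5468 + 47.2662 = 481.8129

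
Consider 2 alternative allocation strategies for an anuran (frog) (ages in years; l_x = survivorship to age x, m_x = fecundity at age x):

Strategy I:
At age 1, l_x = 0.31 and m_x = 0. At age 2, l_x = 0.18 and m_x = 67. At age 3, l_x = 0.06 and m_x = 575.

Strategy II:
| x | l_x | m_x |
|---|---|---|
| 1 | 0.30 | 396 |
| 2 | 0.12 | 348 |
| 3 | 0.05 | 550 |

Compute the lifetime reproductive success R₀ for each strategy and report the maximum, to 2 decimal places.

188.06

Strategy I: R₀ = 0.31×0 + 0.18×67 + 0.06×575 = 46.5600
Strategy II: R₀ = 0.30×396 + 0.12×348 + 0.05×550 = 188.0600
Highest R₀: strategy II with 188.0600.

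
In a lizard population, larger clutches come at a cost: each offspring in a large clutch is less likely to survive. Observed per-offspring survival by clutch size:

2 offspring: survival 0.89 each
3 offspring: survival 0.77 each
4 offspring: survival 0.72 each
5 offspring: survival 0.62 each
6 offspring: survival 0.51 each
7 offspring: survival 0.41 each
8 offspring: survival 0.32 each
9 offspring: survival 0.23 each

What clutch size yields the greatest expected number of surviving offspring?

Expected surviving offspring = c × s(c):
  c=2: 2 × 0.89 = 1.780
  c=3: 3 × 0.77 = 2.310
  c=4: 4 × 0.72 = 2.880
  c=5: 5 × 0.62 = 3.100
  c=6: 6 × 0.51 = 3.060
  c=7: 7 × 0.41 = 2.870
  c=8: 8 × 0.32 = 2.560
  c=9: 9 × 0.23 = 2.070
Maximum at c = 5 (3.100 surviving offspring).

5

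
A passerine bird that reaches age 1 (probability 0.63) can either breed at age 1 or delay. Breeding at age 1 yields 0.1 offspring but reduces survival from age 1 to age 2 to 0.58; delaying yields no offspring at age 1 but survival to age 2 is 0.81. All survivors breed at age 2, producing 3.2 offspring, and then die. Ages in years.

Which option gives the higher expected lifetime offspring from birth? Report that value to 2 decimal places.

1.63

breed at age 1: R₀ = 0.63 × (0.1 + 0.58 × 3.2) = 0.63 × 1.9560 = 1.2323
delay to age 2: R₀ = 0.63 × (0.81 × 3.2) = 0.63 × 2.5920 = 1.6330
Higher: delay to age 2 (1.6330).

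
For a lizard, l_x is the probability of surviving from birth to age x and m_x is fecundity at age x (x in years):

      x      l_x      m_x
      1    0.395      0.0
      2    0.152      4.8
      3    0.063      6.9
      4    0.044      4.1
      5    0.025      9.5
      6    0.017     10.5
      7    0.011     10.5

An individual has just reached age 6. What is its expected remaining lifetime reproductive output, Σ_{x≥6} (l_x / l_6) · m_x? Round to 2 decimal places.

l_6 = 0.017. Conditional survival from age 6 to x is l_x / l_6.
  x=6: (0.017/0.017) × 10.5 = 10.5000
  x=7: (0.011/0.017) × 10.5 = 6.7941
Sum = 10.5000 + 6.7941 = 17.2941

17.29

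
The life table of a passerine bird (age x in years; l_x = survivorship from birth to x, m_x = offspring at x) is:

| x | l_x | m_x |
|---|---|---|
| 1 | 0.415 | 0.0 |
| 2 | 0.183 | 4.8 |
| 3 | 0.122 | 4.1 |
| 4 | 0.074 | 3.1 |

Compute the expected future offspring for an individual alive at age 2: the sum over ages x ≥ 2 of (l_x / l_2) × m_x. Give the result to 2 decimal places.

l_2 = 0.183. Conditional survival from age 2 to x is l_x / l_2.
  x=2: (0.183/0.183) × 4.8 = 4.8000
  x=3: (0.122/0.183) × 4.1 = 2.7333
  x=4: (0.074/0.183) × 3.1 = 1.2536
Sum = 4.8000 + 2.7333 + 1.2536 = 8.7869

8.79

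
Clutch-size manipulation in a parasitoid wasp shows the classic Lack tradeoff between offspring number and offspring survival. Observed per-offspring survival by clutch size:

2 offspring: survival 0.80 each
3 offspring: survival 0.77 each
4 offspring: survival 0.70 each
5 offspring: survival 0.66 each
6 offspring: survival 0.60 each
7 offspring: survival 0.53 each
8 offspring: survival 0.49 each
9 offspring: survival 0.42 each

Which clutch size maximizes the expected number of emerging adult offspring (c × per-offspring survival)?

Expected emerging adult offspring = c × s(c):
  c=2: 2 × 0.80 = 1.600
  c=3: 3 × 0.77 = 2.310
  c=4: 4 × 0.70 = 2.800
  c=5: 5 × 0.66 = 3.300
  c=6: 6 × 0.60 = 3.600
  c=7: 7 × 0.53 = 3.710
  c=8: 8 × 0.49 = 3.920
  c=9: 9 × 0.42 = 3.780
Maximum at c = 8 (3.920 emerging adult offspring).

8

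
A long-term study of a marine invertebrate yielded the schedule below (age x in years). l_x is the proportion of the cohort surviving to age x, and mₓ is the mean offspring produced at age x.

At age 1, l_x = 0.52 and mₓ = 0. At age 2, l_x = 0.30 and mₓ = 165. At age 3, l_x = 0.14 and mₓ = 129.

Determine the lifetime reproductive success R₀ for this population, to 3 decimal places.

67.560

R₀ = Σ l_x mₓ:
  age 1: 0.52 × 0 = 0.0000
  age 2: 0.30 × 165 = 49.5000
  age 3: 0.14 × 129 = 18.0600
R₀ = 0.0000 + 49.5000 + 18.0600 = 67.5600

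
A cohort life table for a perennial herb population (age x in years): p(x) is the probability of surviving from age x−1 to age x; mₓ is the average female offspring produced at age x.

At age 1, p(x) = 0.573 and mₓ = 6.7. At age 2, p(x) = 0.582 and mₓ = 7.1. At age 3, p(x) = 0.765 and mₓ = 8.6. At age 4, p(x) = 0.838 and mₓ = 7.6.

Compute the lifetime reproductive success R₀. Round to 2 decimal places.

Survivorship from birth: l_x = p_1·p_2·…·p_x.
  l_1 = 0.57300
  l_2 = 0.33349
  l_3 = 0.25512
  l_4 = 0.21379
R₀ = Σ l_x mₓ:
  age 1: 0.57300 × 6.7 = 3.8391
  age 2: 0.33349 × 7.1 = 2.3678
  age 3: 0.25512 × 8.6 = 2.1940
  age 4: 0.21379 × 7.6 = 1.6248
R₀ = 3.8391 + 2.3678 + 2.1940 + 1.6248 = 10.0257

10.03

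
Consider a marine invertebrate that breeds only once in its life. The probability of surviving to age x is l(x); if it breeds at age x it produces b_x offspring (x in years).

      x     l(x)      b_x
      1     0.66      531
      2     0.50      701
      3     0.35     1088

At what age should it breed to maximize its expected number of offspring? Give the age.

Expected offspring if breeding at age x = l(x) × b_x:
  age 1: 0.66 × 531 = 350.460
  age 2: 0.50 × 701 = 350.500
  age 3: 0.35 × 1088 = 380.800
Maximum at age 3 (380.800).

3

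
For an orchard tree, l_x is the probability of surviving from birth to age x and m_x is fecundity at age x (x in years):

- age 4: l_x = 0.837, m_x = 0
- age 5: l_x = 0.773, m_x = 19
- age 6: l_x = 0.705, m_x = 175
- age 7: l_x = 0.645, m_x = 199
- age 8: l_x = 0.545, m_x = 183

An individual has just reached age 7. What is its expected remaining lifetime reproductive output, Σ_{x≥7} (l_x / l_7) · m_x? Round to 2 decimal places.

353.63

l_7 = 0.645. Conditional survival from age 7 to x is l_x / l_7.
  x=7: (0.645/0.645) × 199 = 199.0000
  x=8: (0.545/0.645) × 183 = 154.6279
Sum = 199.0000 + 154.6279 = 353.6279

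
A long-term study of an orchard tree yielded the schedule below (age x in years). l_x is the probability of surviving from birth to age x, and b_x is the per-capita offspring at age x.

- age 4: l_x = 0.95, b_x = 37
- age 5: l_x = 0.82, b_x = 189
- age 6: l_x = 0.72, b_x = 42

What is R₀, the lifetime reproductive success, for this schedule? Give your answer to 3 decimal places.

R₀ = Σ l_x b_x:
  age 4: 0.95 × 37 = 35.1500
  age 5: 0.82 × 189 = 154.9800
  age 6: 0.72 × 42 = 30.2400
R₀ = 35.1500 + 154.9800 + 30.2400 = 220.3700

220.370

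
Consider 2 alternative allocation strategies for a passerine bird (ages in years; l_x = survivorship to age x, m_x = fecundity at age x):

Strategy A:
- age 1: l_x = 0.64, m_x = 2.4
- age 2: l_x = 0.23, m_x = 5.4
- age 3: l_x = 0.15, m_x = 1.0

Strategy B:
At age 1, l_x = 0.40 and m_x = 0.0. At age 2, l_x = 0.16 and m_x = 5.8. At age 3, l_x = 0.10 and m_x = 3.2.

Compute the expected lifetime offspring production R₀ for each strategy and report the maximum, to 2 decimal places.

Strategy A: R₀ = 0.64×2.4 + 0.23×5.4 + 0.15×1.0 = 2.9280
Strategy B: R₀ = 0.40×0.0 + 0.16×5.8 + 0.10×3.2 = 1.2480
Highest R₀: strategy A with 2.9280.

2.93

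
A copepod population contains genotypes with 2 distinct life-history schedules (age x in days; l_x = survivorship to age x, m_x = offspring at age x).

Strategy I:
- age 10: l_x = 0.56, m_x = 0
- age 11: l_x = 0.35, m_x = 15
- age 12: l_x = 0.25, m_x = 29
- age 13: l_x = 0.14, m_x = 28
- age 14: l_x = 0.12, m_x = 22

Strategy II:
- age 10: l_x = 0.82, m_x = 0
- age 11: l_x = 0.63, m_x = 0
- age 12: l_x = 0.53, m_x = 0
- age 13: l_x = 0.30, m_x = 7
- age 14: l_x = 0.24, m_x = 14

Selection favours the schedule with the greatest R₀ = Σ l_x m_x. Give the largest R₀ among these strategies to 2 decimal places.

Strategy I: R₀ = 0.56×0 + 0.35×15 + 0.25×29 + 0.14×28 + 0.12×22 = 19.0600
Strategy II: R₀ = 0.82×0 + 0.63×0 + 0.53×0 + 0.30×7 + 0.24×14 = 5.4600
Highest R₀: strategy I with 19.0600.

19.06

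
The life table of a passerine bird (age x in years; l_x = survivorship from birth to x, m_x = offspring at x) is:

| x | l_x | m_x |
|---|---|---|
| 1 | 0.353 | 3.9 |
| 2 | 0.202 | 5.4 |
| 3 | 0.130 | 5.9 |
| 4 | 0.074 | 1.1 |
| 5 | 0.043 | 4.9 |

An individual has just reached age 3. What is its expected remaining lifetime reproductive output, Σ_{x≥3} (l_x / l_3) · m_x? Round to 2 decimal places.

l_3 = 0.130. Conditional survival from age 3 to x is l_x / l_3.
  x=3: (0.130/0.130) × 5.9 = 5.9000
  x=4: (0.074/0.130) × 1.1 = 0.6262
  x=5: (0.043/0.130) × 4.9 = 1.6208
Sum = 5.9000 + 0.6262 + 1.6208 = 8.1469

8.15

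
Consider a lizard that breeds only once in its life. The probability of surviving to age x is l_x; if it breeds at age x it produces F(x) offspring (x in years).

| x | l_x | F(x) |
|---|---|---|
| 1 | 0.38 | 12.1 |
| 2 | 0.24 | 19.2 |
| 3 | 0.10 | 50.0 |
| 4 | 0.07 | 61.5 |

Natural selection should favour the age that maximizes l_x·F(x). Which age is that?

3

Expected offspring if breeding at age x = l_x × F(x):
  age 1: 0.38 × 12.1 = 4.598
  age 2: 0.24 × 19.2 = 4.608
  age 3: 0.10 × 50.0 = 5.000
  age 4: 0.07 × 61.5 = 4.305
Maximum at age 3 (5.000).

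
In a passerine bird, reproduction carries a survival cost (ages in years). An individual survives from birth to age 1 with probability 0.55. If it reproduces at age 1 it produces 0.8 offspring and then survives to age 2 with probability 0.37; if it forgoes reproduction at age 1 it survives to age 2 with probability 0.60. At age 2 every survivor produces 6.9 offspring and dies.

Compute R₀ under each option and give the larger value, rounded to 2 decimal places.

breed at age 1: R₀ = 0.55 × (0.8 + 0.37 × 6.9) = 0.55 × 3.3530 = 1.8441
delay to age 2: R₀ = 0.55 × (0.60 × 6.9) = 0.55 × 4.1400 = 2.2770
Higher: delay to age 2 (2.2770).

2.28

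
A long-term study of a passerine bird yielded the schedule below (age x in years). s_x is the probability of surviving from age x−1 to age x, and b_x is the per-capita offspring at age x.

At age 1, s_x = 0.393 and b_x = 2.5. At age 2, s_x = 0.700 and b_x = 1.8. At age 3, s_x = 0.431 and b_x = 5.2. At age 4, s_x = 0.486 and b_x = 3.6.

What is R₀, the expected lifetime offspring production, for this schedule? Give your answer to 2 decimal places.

Survivorship from birth: l_x = s_1·s_2·…·s_x.
  l_1 = 0.39300
  l_2 = 0.27510
  l_3 = 0.11857
  l_4 = 0.05762
R₀ = Σ l_x b_x:
  age 1: 0.39300 × 2.5 = 0.9825
  age 2: 0.27510 × 1.8 = 0.4952
  age 3: 0.11857 × 5.2 = 0.6166
  age 4: 0.05762 × 3.6 = 0.2074
R₀ = 0.9825 + 0.4952 + 0.6166 + 0.2074 = 2.3017

2.30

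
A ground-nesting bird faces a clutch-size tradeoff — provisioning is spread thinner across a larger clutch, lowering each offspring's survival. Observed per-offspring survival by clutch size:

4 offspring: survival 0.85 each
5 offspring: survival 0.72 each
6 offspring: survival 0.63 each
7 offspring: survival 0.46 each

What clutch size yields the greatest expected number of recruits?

6

Expected recruits = c × s(c):
  c=4: 4 × 0.85 = 3.400
  c=5: 5 × 0.72 = 3.600
  c=6: 6 × 0.63 = 3.780
  c=7: 7 × 0.46 = 3.220
Maximum at c = 6 (3.780 recruits).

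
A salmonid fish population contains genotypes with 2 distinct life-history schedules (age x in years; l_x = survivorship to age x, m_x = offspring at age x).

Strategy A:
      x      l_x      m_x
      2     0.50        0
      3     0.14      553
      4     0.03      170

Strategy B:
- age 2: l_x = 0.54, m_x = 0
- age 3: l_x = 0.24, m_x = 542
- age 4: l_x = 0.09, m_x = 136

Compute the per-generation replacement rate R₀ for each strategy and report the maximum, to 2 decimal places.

Strategy A: R₀ = 0.50×0 + 0.14×553 + 0.03×170 = 82.5200
Strategy B: R₀ = 0.54×0 + 0.24×542 + 0.09×136 = 142.3200
Highest R₀: strategy B with 142.3200.

142.32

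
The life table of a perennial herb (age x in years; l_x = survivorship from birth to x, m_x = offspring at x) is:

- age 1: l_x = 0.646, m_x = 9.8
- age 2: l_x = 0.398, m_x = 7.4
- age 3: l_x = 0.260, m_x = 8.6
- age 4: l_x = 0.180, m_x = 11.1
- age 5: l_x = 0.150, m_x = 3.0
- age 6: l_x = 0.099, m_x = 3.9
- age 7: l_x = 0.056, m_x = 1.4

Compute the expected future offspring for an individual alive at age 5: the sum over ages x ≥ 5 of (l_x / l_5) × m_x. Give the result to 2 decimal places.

l_5 = 0.150. Conditional survival from age 5 to x is l_x / l_5.
  x=5: (0.150/0.150) × 3.0 = 3.0000
  x=6: (0.099/0.150) × 3.9 = 2.5740
  x=7: (0.056/0.150) × 1.4 = 0.5227
Sum = 3.0000 + 2.5740 + 0.5227 = 6.0967

6.10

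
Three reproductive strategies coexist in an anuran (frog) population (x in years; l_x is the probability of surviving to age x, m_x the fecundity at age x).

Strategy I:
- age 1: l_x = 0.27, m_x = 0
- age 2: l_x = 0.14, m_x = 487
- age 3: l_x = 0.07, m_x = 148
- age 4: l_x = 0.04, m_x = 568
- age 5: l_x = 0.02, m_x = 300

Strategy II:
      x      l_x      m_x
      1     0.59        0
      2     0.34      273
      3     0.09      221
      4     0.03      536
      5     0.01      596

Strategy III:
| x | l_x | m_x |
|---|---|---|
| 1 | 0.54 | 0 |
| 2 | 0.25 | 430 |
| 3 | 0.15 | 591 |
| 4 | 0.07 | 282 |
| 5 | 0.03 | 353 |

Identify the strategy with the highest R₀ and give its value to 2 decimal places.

226.48

Strategy I: R₀ = 0.27×0 + 0.14×487 + 0.07×148 + 0.04×568 + 0.02×300 = 107.2600
Strategy II: R₀ = 0.59×0 + 0.34×273 + 0.09×221 + 0.03×536 + 0.01×596 = 134.7500
Strategy III: R₀ = 0.54×0 + 0.25×430 + 0.15×591 + 0.07×282 + 0.03×353 = 226.4800
Highest R₀: strategy III with 226.4800.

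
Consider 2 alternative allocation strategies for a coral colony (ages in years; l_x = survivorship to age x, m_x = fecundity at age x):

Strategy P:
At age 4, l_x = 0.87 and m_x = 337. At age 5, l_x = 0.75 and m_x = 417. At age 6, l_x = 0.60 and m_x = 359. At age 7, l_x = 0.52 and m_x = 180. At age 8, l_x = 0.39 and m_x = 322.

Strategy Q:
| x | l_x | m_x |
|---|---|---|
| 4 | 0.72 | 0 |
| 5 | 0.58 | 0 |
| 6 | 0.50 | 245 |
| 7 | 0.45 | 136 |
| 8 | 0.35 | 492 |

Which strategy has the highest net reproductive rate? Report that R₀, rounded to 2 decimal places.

1040.52

Strategy P: R₀ = 0.87×337 + 0.75×417 + 0.60×359 + 0.52×180 + 0.39×322 = 1040.5200
Strategy Q: R₀ = 0.72×0 + 0.58×0 + 0.50×245 + 0.45×136 + 0.35×492 = 355.9000
Highest R₀: strategy P with 1040.5200.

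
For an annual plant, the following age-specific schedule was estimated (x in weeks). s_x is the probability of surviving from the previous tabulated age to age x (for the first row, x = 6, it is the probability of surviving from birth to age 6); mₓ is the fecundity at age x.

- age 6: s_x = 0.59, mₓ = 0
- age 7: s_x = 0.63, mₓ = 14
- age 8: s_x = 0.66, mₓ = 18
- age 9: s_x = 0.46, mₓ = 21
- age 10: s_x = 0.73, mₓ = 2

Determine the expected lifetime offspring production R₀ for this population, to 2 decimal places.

Survivorship from birth: l_x = s_6·s_7·…·s_x.
  l_6 = 0.59000
  l_7 = 0.37170
  l_8 = 0.24532
  l_9 = 0.11285
  l_10 = 0.08238
R₀ = Σ l_x mₓ:
  age 6: 0.59000 × 0 = 0.0000
  age 7: 0.37170 × 14 = 5.2038
  age 8: 0.24532 × 18 = 4.4158
  age 9: 0.11285 × 21 = 2.3699
  age 10: 0.08238 × 2 = 0.1648
R₀ = 0.0000 + 5.2038 + 4.4158 + 2.3699 + 0.1648 = 12.1542

12.15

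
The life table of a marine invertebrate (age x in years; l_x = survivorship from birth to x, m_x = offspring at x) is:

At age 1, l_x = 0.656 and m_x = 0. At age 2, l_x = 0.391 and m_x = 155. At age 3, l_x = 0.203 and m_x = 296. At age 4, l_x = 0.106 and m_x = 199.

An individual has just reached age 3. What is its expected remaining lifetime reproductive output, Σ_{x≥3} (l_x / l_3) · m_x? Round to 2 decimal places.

l_3 = 0.203. Conditional survival from age 3 to x is l_x / l_3.
  x=3: (0.203/0.203) × 296 = 296.0000
  x=4: (0.106/0.203) × 199 = 103.9113
Sum = 296.0000 + 103.9113 = 399.9113

399.91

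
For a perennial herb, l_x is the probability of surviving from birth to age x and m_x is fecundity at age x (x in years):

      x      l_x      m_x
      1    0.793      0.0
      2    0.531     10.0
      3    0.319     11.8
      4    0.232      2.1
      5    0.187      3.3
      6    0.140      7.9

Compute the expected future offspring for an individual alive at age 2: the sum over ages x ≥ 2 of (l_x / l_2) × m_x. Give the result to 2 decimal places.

l_2 = 0.531. Conditional survival from age 2 to x is l_x / l_2.
  x=2: (0.531/0.531) × 10.0 = 10.0000
  x=3: (0.319/0.531) × 11.8 = 7.0889
  x=4: (0.232/0.531) × 2.1 = 0.9175
  x=5: (0.187/0.531) × 3.3 = 1.1621
  x=6: (0.140/0.531) × 7.9 = 2.0829
Sum = 10.0000 + 7.0889 + 0.9175 + 1.1621 + 2.0829 = 21.2514

21.25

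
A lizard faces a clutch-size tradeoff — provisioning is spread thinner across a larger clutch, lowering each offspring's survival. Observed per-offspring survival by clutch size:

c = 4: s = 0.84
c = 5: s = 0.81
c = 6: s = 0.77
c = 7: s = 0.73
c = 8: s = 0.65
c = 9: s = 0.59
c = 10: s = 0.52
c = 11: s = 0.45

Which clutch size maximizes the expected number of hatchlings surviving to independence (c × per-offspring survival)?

Expected hatchlings surviving to independence = c × s(c):
  c=4: 4 × 0.84 = 3.360
  c=5: 5 × 0.81 = 4.050
  c=6: 6 × 0.77 = 4.620
  c=7: 7 × 0.73 = 5.110
  c=8: 8 × 0.65 = 5.200
  c=9: 9 × 0.59 = 5.310
  c=10: 10 × 0.52 = 5.200
  c=11: 11 × 0.45 = 4.950
Maximum at c = 9 (5.310 hatchlings surviving to independence).

9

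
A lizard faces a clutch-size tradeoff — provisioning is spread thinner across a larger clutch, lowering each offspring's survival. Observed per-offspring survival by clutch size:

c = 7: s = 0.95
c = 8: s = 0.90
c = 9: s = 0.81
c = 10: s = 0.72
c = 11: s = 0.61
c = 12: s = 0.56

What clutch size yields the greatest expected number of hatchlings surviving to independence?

Expected hatchlings surviving to independence = c × s(c):
  c=7: 7 × 0.95 = 6.650
  c=8: 8 × 0.90 = 7.200
  c=9: 9 × 0.81 = 7.290
  c=10: 10 × 0.72 = 7.200
  c=11: 11 × 0.61 = 6.710
  c=12: 12 × 0.56 = 6.720
Maximum at c = 9 (7.290 hatchlings surviving to independence).

9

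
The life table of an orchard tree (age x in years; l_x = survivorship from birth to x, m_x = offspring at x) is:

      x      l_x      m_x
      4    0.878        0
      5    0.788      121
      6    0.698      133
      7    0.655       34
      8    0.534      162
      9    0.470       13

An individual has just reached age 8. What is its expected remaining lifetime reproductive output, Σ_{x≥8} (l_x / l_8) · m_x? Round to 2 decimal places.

l_8 = 0.534. Conditional survival from age 8 to x is l_x / l_8.
  x=8: (0.534/0.534) × 162 = 162.0000
  x=9: (0.470/0.534) × 13 = 11.4419
Sum = 162.0000 + 11.4419 = 173.4419

173.44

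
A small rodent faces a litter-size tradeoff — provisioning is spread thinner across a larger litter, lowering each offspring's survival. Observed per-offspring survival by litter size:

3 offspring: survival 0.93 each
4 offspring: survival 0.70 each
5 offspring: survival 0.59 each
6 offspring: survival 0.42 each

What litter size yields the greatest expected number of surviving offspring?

5

Expected surviving offspring = c × s(c):
  c=3: 3 × 0.93 = 2.790
  c=4: 4 × 0.70 = 2.800
  c=5: 5 × 0.59 = 2.950
  c=6: 6 × 0.42 = 2.520
Maximum at c = 5 (2.950 surviving offspring).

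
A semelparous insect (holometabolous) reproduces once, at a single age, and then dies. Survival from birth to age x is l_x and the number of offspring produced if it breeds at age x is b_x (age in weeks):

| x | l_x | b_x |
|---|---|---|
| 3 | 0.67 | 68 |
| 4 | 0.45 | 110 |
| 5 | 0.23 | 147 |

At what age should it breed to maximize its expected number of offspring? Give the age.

4

Expected offspring if breeding at age x = l_x × b_x:
  age 3: 0.67 × 68 = 45.560
  age 4: 0.45 × 110 = 49.500
  age 5: 0.23 × 147 = 33.810
Maximum at age 4 (49.500).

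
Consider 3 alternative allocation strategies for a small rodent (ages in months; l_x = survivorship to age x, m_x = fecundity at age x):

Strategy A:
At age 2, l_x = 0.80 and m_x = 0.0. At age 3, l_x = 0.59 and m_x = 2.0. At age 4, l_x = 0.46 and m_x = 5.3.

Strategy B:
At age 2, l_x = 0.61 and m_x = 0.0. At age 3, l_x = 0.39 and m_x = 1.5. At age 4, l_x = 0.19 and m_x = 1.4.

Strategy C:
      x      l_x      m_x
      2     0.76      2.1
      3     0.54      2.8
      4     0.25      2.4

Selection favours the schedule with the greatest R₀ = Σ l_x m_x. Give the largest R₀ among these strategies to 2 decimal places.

Strategy A: R₀ = 0.80×0.0 + 0.59×2.0 + 0.46×5.3 = 3.6180
Strategy B: R₀ = 0.61×0.0 + 0.39×1.5 + 0.19×1.4 = 0.8510
Strategy C: R₀ = 0.76×2.1 + 0.54×2.8 + 0.25×2.4 = 3.7080
Highest R₀: strategy C with 3.7080.

3.71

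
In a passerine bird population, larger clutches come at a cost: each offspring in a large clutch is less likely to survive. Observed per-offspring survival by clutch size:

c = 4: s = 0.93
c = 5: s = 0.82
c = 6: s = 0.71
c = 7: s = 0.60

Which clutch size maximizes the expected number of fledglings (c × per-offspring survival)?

6

Expected fledglings = c × s(c):
  c=4: 4 × 0.93 = 3.720
  c=5: 5 × 0.82 = 4.100
  c=6: 6 × 0.71 = 4.260
  c=7: 7 × 0.60 = 4.200
Maximum at c = 6 (4.260 fledglings).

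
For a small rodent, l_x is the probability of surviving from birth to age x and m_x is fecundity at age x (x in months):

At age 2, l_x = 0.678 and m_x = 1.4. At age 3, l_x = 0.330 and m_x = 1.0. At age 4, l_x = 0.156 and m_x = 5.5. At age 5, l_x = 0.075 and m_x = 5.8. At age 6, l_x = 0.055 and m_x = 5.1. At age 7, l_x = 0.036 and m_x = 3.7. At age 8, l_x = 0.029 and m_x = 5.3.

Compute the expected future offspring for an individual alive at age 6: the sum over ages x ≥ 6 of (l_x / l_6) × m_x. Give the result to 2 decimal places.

l_6 = 0.055. Conditional survival from age 6 to x is l_x / l_6.
  x=6: (0.055/0.055) × 5.1 = 5.1000
  x=7: (0.036/0.055) × 3.7 = 2.4218
  x=8: (0.029/0.055) × 5.3 = 2.7945
Sum = 5.1000 + 2.4218 + 2.7945 = 10.3164

10.32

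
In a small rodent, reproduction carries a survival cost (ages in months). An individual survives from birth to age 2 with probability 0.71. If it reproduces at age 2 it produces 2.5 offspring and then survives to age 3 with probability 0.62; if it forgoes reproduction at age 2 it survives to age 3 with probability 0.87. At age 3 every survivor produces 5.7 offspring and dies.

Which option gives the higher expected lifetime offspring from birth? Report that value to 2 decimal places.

breed at age 2: R₀ = 0.71 × (2.5 + 0.62 × 5.7) = 0.71 × 6.0340 = 4.2841
delay to age 3: R₀ = 0.71 × (0.87 × 5.7) = 0.71 × 4.9590 = 3.5209
Higher: breed at age 2 (4.2841).

4.28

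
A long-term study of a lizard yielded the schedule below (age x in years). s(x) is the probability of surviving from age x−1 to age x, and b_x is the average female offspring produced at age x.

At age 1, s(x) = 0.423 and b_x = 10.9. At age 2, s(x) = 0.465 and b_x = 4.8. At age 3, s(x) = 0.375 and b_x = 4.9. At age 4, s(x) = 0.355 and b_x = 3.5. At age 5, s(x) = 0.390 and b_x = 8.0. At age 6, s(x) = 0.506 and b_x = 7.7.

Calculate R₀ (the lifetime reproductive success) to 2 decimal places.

6.13

Survivorship from birth: l_x = s_1·s_2·…·s_x.
  l_1 = 0.42300
  l_2 = 0.19670
  l_3 = 0.07376
  l_4 = 0.02619
  l_5 = 0.01021
  l_6 = 0.00517
R₀ = Σ l_x b_x:
  age 1: 0.42300 × 10.9 = 4.6107
  age 2: 0.19670 × 4.8 = 0.9442
  age 3: 0.07376 × 4.9 = 0.3614
  age 4: 0.02619 × 3.5 = 0.0917
  age 5: 0.01021 × 8.0 = 0.0817
  age 6: 0.00517 × 7.7 = 0.0398
R₀ = 4.6107 + 0.9442 + 0.3614 + 0.0917 + 0.0817 + 0.0398 = 6.1294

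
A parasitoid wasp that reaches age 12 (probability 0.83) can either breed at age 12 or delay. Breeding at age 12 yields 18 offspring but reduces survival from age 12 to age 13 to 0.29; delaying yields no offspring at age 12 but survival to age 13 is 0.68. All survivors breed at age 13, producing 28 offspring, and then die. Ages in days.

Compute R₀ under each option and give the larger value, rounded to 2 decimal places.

21.68

breed at age 12: R₀ = 0.83 × (18 + 0.29 × 28) = 0.83 × 26.1200 = 21.6796
delay to age 13: R₀ = 0.83 × (0.68 × 28) = 0.83 × 19.0400 = 15.8032
Higher: breed at age 12 (21.6796).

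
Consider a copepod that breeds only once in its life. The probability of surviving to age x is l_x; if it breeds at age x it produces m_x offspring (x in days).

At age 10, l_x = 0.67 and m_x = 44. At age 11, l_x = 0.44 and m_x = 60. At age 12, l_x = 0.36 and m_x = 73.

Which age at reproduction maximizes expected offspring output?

Expected offspring if breeding at age x = l_x × m_x:
  age 10: 0.67 × 44 = 29.480
  age 11: 0.44 × 60 = 26.400
  age 12: 0.36 × 73 = 26.280
Maximum at age 10 (29.480).

10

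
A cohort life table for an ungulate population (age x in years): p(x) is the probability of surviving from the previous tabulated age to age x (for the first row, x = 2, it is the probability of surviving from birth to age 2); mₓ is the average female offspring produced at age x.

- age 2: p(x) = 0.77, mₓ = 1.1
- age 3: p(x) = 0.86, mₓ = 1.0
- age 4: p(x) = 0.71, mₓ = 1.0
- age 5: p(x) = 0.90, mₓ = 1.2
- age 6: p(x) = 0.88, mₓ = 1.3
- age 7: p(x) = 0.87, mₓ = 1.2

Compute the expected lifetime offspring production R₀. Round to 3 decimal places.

3.360

Survivorship from birth: l_x = p_2·p_3·…·p_x.
  l_2 = 0.77000
  l_3 = 0.66220
  l_4 = 0.47016
  l_5 = 0.42315
  l_6 = 0.37237
  l_7 = 0.32396
R₀ = Σ l_x mₓ:
  age 2: 0.77000 × 1.1 = 0.8470
  age 3: 0.66220 × 1.0 = 0.6622
  age 4: 0.47016 × 1.0 = 0.4702
  age 5: 0.42315 × 1.2 = 0.5078
  age 6: 0.37237 × 1.3 = 0.4841
  age 7: 0.32396 × 1.2 = 0.3888
R₀ = 0.8470 + 0.6622 + 0.4702 + 0.5078 + 0.4841 + 0.3888 = 3.3600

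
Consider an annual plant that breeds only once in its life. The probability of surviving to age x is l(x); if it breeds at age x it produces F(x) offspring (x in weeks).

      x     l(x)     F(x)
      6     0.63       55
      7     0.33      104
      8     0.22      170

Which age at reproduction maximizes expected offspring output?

8

Expected offspring if breeding at age x = l(x) × F(x):
  age 6: 0.63 × 55 = 34.650
  age 7: 0.33 × 104 = 34.320
  age 8: 0.22 × 170 = 37.400
Maximum at age 8 (37.400).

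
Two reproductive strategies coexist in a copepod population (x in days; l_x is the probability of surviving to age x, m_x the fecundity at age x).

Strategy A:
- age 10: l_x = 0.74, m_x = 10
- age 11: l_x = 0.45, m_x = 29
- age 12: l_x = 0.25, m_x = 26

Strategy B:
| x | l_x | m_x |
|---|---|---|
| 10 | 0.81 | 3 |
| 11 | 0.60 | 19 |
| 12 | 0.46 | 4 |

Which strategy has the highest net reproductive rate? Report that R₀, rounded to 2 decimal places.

26.95

Strategy A: R₀ = 0.74×10 + 0.45×29 + 0.25×26 = 26.9500
Strategy B: R₀ = 0.81×3 + 0.60×19 + 0.46×4 = 15.6700
Highest R₀: strategy A with 26.9500.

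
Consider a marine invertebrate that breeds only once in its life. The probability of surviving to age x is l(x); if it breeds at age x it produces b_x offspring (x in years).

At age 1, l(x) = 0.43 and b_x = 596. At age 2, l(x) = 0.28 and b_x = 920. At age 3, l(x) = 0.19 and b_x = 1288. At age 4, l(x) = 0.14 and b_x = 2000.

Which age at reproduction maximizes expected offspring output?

Expected offspring if breeding at age x = l(x) × b_x:
  age 1: 0.43 × 596 = 256.280
  age 2: 0.28 × 920 = 257.600
  age 3: 0.19 × 1288 = 244.720
  age 4: 0.14 × 2000 = 280.000
Maximum at age 4 (280.000).

4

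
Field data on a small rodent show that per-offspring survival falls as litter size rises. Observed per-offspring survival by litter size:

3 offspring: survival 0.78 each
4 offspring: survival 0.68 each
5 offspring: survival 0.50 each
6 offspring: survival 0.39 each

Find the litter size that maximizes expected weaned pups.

Expected weaned pups = c × s(c):
  c=3: 3 × 0.78 = 2.340
  c=4: 4 × 0.68 = 2.720
  c=5: 5 × 0.50 = 2.500
  c=6: 6 × 0.39 = 2.340
Maximum at c = 4 (2.720 weaned pups).

4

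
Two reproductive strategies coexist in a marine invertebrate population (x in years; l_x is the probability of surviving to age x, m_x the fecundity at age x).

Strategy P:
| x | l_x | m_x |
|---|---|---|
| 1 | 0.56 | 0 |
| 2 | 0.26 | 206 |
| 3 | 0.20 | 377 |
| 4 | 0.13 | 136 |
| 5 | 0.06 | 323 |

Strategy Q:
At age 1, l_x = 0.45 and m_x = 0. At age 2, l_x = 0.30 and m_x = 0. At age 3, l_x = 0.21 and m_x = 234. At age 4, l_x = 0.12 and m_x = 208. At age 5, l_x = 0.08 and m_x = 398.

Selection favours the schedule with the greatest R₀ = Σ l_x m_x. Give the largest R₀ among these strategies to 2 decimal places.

Strategy P: R₀ = 0.56×0 + 0.26×206 + 0.20×377 + 0.13×136 + 0.06×323 = 166.0200
Strategy Q: R₀ = 0.45×0 + 0.30×0 + 0.21×234 + 0.12×208 + 0.08×398 = 105.9400
Highest R₀: strategy P with 166.0200.

166.02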